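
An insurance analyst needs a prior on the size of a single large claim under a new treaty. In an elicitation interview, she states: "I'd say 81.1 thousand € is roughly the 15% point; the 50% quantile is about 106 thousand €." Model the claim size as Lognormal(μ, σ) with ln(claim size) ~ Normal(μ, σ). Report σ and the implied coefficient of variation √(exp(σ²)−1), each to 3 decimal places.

σ ≈ 0.258, CV ≈ 0.263

If T ~ Lognormal(μ,σ) then ln T ~ Normal(μ,σ), so the p-quantile of ln T is μ + z_p·σ.
ln(81.1) = 4.396 and ln(106) = 4.663; z_{0.15} = -1.036, z_{0.5} = 0.
σ = (4.663 − 4.396)/(0 − (-1.036)) = 0.258.
μ = 4.396 − (-1.036)·0.258 = 4.663.
CV = √(exp(σ²)−1) = √(exp(0.0667)−1) = 0.263.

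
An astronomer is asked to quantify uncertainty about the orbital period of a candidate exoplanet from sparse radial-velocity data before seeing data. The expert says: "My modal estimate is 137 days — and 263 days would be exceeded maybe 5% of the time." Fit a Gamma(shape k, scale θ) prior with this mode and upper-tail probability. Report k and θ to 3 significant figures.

k ≈ 7.53, θ ≈ 21

Gamma(k,θ) with k>1 has mode (k−1)θ, so θ = 137/(k−1).
Need P(X < 263) = 0.95 with θ tied to k this way. Start at k = 2, θ = 137: P(X<263) ≈ 0.572.
Too low — raise k to concentrate. Iterating converges to k ≈ 7.53.
Then θ = 137/(7.53−1) ≈ 21.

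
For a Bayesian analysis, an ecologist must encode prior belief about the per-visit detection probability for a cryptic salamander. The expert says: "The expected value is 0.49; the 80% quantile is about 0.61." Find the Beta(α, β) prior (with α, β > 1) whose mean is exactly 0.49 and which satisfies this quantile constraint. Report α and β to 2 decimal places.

α ≈ 6.07, β ≈ 6.32

With mean 0.49 fixed, write α = 0.49s, β = 0.51s where s = α+β.
Need P(θ < 0.61) = 0.8 under Beta(0.49s, 0.51s). Normal approximation: (q−m)/√(m(1−m)/s) ≈ z_{0.8} = 0.842, so s ≈ 0.49·0.51·(0.842)²/(0.61−0.49)² = 12.3.
At s = 12.3: P(θ<0.61) ≈ 0.799. Adjusting to match 0.8 gives s ≈ 12.39.
So α = 0.49·12.39 ≈ 6.07, β = 0.51·12.39 ≈ 6.32.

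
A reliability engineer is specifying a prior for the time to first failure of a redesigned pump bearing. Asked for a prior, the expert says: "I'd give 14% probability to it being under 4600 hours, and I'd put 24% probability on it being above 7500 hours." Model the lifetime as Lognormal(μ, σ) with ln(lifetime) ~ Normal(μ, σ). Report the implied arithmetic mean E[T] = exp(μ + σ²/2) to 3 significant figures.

E[T] ≈ 6420 hours

If T ~ Lognormal(μ,σ) then ln T ~ Normal(μ,σ), so the p-quantile of ln T is μ + z_p·σ.
ln(4600) = 8.434 and ln(7500) = 8.923; z_{0.14} = -1.08, z_{0.76} = 0.7063.
σ = (8.923 − 8.434)/(0.7063 − (-1.08)) = 0.274.
μ = 8.434 − (-1.08)·0.274 = 8.729.
E[T] = exp(μ + σ²/2) = exp(8.729 + 0.0374) = 6420 hours.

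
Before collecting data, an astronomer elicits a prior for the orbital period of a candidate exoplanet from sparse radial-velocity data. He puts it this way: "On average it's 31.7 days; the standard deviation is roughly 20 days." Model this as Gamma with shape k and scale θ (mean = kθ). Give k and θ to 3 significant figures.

k ≈ 2.51, θ ≈ 12.6

For Gamma(k, scale θ): mean = kθ, variance = kθ², so CV = 1/√k.
CV = SD/mean = 20/31.7 = 0.6309, hence k = 1/CV² = 2.51.
Then θ = mean/k = 31.7/2.51 = 12.6.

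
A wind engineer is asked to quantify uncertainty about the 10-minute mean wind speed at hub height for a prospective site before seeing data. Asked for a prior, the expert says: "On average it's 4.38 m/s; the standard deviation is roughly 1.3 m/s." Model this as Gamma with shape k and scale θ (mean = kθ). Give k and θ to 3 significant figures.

For Gamma(k, scale θ): mean = kθ, variance = kθ², so CV = 1/√k.
CV = SD/mean = 1.3/4.38 = 0.2968, hence k = 1/CV² = 11.4.
Then θ = mean/k = 4.38/11.4 = 0.386.

k ≈ 11.4, θ ≈ 0.386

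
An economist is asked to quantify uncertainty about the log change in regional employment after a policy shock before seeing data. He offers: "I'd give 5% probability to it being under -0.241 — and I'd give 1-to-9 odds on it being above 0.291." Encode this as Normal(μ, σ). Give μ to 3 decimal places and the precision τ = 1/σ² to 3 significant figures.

The p-quantile of Normal(μ,σ) is μ + z_p·σ, with z_{0.05} = -1.645 and z_{0.9} = 1.282.
Eliminate σ: μ = (z₂·x₁ − z₁·x₂)/(z₂ − z₁) = (1.282·-0.241 − (-1.645)·0.291)/2.926 = 0.058.
Then σ = (x₂ − x₁)/(z₂ − z₁) = (0.291 − -0.241)/2.926 = 0.182.
Precision τ = 1/σ² = 1/0.1818² = 30.3.

μ = 0.058, τ = 30.3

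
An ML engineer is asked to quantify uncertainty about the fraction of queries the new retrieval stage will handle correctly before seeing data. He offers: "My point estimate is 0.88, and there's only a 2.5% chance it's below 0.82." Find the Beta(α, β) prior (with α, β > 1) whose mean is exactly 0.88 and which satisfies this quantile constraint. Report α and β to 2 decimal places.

With mean 0.88 fixed, write α = 0.88s, β = 0.12s where s = α+β.
Need P(θ < 0.82) = 0.025 under Beta(0.88s, 0.12s). Normal approximation: (q−m)/√(m(1−m)/s) ≈ z_{0.025} = -1.96, so s ≈ 0.88·0.12·(-1.96)²/(0.82−0.88)² = 112.7.
At s = 112.7: P(θ<0.82) ≈ 0.035. Adjusting to match 0.025 gives s ≈ 133.56.
So α = 0.88·133.56 ≈ 117.54, β = 0.12·133.56 ≈ 16.03.

α ≈ 117.54, β ≈ 16.03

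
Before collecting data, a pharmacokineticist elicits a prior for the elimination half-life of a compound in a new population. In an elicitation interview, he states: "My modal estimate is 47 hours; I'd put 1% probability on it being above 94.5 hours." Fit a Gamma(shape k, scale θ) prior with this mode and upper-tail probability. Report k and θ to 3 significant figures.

k ≈ 11.1, θ ≈ 4.67

Gamma(k,θ) with k>1 has mode (k−1)θ, so θ = 47/(k−1).
Need P(X < 94.5) = 0.99 with θ tied to k this way. Start at k = 2, θ = 47: P(X<94.5) ≈ 0.597.
Too low — raise k to concentrate. Iterating converges to k ≈ 11.1.
Then θ = 47/(11.1−1) ≈ 4.67.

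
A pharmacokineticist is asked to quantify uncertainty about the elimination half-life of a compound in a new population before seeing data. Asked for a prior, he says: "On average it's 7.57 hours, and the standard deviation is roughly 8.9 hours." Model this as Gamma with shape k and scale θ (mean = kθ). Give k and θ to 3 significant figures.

For Gamma(k, scale θ): mean = kθ, variance = kθ², so CV = 1/√k.
CV = SD/mean = 8.9/7.57 = 1.176, hence k = 1/CV² = 0.723.
Then θ = mean/k = 7.57/0.723 = 10.5.

k ≈ 0.723, θ ≈ 10.5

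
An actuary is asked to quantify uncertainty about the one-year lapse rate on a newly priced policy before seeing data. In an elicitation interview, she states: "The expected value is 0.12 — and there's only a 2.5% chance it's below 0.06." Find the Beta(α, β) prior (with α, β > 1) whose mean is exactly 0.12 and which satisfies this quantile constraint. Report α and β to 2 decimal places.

α ≈ 10.08, β ≈ 73.90

With mean 0.12 fixed, write α = 0.12s, β = 0.88s where s = α+β.
Need P(θ < 0.06) = 0.025 under Beta(0.12s, 0.88s). Normal approximation: (q−m)/√(m(1−m)/s) ≈ z_{0.025} = -1.96, so s ≈ 0.12·0.88·(-1.96)²/(0.06−0.12)² = 112.7.
At s = 112.7: P(θ<0.06) ≈ 0.011. Adjusting to match 0.025 gives s ≈ 83.98.
So α = 0.12·83.98 ≈ 10.08, β = 0.88·83.98 ≈ 73.90.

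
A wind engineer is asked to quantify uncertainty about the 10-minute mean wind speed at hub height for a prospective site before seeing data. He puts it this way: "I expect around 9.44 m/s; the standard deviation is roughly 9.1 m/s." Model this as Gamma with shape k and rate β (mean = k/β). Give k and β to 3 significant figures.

For Gamma(k, rate β): mean = k/β, variance = k/β², so CV = 1/√k.
CV = SD/mean = 9.1/9.44 = 0.964, hence k = 1/CV² = 1.08.
Then β = k/mean = 1.08/9.44 = 0.114.

k ≈ 1.08, β ≈ 0.114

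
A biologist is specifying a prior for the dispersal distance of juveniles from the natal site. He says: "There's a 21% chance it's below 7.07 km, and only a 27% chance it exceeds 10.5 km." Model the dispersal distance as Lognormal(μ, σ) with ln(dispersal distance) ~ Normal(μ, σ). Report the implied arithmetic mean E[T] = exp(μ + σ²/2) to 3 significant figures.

E[T] ≈ 9.2 km

If T ~ Lognormal(μ,σ) then ln T ~ Normal(μ,σ), so the p-quantile of ln T is μ + z_p·σ.
ln(7.07) = 1.956 and ln(10.5) = 2.351; z_{0.21} = -0.8064, z_{0.73} = 0.6128.
σ = (2.351 − 1.956)/(0.6128 − (-0.8064)) = 0.279.
μ = 1.956 − (-0.8064)·0.279 = 2.181.
E[T] = exp(μ + σ²/2) = exp(2.181 + 0.0388) = 9.2 km.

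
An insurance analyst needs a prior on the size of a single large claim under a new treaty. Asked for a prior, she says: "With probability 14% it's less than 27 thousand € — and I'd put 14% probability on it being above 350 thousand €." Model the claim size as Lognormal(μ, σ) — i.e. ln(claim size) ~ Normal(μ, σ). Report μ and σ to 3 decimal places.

If T ~ Lognormal(μ,σ) then ln T ~ Normal(μ,σ), so the p-quantile of ln T is μ + z_p·σ.
ln(27) = 3.296 and ln(350) = 5.858; z_{0.14} = -1.08, z_{0.86} = 1.08.
σ = (5.858 − 3.296)/(1.08 − (-1.08)) = 1.186.
μ = 3.296 − (-1.08)·1.186 = 4.577.

μ ≈ 4.577, σ ≈ 1.186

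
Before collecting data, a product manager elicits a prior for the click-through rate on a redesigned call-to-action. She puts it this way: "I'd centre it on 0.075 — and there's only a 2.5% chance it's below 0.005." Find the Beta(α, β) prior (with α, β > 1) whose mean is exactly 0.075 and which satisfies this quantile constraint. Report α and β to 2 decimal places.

α ≈ 1.41, β ≈ 17.33

With mean 0.075 fixed, write α = 0.075s, β = 0.925s where s = α+β.
Need P(θ < 0.005) = 0.025 under Beta(0.075s, 0.925s). Normal approximation: (q−m)/√(m(1−m)/s) ≈ z_{0.025} = -1.96, so s ≈ 0.075·0.925·(-1.96)²/(0.005−0.075)² = 54.4.
At s = 54.4: P(θ<0.005) ≈ 0.000. Adjusting to match 0.025 gives s ≈ 18.74.
So α = 0.075·18.74 ≈ 1.41, β = 0.925·18.74 ≈ 17.33.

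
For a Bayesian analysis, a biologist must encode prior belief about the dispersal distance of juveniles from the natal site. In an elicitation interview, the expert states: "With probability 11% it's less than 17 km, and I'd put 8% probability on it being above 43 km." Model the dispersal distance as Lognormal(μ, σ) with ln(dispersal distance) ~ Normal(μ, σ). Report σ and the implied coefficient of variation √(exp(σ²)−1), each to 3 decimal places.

σ ≈ 0.353, CV ≈ 0.364

If T ~ Lognormal(μ,σ) then ln T ~ Normal(μ,σ), so the p-quantile of ln T is μ + z_p·σ.
ln(17) = 2.833 and ln(43) = 3.761; z_{0.11} = -1.227, z_{0.92} = 1.405.
σ = (3.761 − 2.833)/(1.405 − (-1.227)) = 0.353.
μ = 2.833 − (-1.227)·0.353 = 3.266.
CV = √(exp(σ²)−1) = √(exp(0.1243)−1) = 0.364.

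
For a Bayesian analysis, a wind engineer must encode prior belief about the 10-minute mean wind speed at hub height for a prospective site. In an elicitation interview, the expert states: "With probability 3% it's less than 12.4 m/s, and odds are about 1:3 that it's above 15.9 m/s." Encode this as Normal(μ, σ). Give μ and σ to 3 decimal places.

μ = 14.976, σ = 1.370

For Normal(μ,σ), the p-quantile is μ + z_p·σ. Here z_{0.03} = -1.881, z_{0.75} = 0.6745.
So 12.4 = μ − 1.881σ and 15.9 = μ + 0.6745σ.
Subtracting: σ = (15.9 − 12.4)/(0.6745 − (-1.881)) = 1.370.
Then μ = 12.4 − (-1.881)·1.370 = 14.976.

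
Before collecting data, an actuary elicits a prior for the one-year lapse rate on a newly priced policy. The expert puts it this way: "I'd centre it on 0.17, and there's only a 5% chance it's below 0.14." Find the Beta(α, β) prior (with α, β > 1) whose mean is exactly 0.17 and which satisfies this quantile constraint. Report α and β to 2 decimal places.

α ≈ 67.50, β ≈ 329.54

With mean 0.17 fixed, write α = 0.17s, β = 0.83s where s = α+β.
Need P(θ < 0.14) = 0.05 under Beta(0.17s, 0.83s). Normal approximation: (q−m)/√(m(1−m)/s) ≈ z_{0.05} = -1.64, so s ≈ 0.17·0.83·(-1.64)²/(0.14−0.17)² = 424.2.
At s = 424.2: P(θ<0.14) ≈ 0.044. Adjusting to match 0.05 gives s ≈ 397.04.
So α = 0.17·397.04 ≈ 67.50, β = 0.83·397.04 ≈ 329.54.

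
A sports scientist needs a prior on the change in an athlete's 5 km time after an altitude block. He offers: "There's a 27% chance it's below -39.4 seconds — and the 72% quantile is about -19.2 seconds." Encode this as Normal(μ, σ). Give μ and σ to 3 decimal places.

The p-quantile of Normal(μ,σ) is μ + z_p·σ, with z_{0.27} = -0.6128 and z_{0.72} = 0.5828.
Eliminate σ: μ = (z₂·x₁ − z₁·x₂)/(z₂ − z₁) = (0.5828·-39.4 − (-0.6128)·-19.2)/1.196 = -29.047.
Then σ = (x₂ − x₁)/(z₂ − z₁) = (-19.2 − -39.4)/1.196 = 16.895.

μ = -29.047, σ = 16.895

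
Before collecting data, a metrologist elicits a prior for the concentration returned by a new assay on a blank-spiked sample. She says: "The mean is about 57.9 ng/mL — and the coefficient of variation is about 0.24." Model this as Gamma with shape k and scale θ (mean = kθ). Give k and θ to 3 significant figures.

For Gamma(k, scale θ): mean = kθ, variance = kθ², so CV = 1/√k.
CV = 0.24, hence k = 1/CV² = 17.4.
Then θ = mean/k = 57.9/17.4 = 3.34.

k ≈ 17.4, θ ≈ 3.34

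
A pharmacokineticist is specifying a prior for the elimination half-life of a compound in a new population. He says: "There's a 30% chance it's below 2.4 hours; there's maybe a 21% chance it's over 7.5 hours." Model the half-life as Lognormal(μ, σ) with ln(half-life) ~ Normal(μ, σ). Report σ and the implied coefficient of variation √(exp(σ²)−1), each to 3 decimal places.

If T ~ Lognormal(μ,σ) then ln T ~ Normal(μ,σ), so the p-quantile of ln T is μ + z_p·σ.
ln(2.4) = 0.8755 and ln(7.5) = 2.015; z_{0.3} = -0.5244, z_{0.79} = 0.8064.
σ = (2.015 − 0.8755)/(0.8064 − (-0.5244)) = 0.856.
μ = 0.8755 − (-0.5244)·0.856 = 1.324.
CV = √(exp(σ²)−1) = √(exp(0.7331)−1) = 1.040.

σ ≈ 0.856, CV ≈ 1.040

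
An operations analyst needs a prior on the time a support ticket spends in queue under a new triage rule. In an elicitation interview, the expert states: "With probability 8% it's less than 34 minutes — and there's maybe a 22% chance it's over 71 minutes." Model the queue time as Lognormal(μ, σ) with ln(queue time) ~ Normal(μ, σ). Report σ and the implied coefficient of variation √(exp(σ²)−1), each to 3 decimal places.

σ ≈ 0.338, CV ≈ 0.348

If T ~ Lognormal(μ,σ) then ln T ~ Normal(μ,σ), so the p-quantile of ln T is μ + z_p·σ.
ln(34) = 3.526 and ln(71) = 4.263; z_{0.08} = -1.405, z_{0.78} = 0.7722.
σ = (4.263 − 3.526)/(0.7722 − (-1.405)) = 0.338.
μ = 3.526 − (-1.405)·0.338 = 4.002.
CV = √(exp(σ²)−1) = √(exp(0.1144)−1) = 0.348.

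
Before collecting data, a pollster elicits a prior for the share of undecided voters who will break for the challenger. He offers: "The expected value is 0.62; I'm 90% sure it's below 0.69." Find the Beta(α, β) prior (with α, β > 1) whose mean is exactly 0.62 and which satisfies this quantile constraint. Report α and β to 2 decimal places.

α ≈ 47.78, β ≈ 29.28

With mean 0.62 fixed, write α = 0.62s, β = 0.38s where s = α+β.
Need P(θ < 0.69) = 0.9 under Beta(0.62s, 0.38s). Normal approximation: (q−m)/√(m(1−m)/s) ≈ z_{0.9} = 1.28, so s ≈ 0.62·0.38·(1.28)²/(0.69−0.62)² = 79.0.
At s = 79.0: P(θ<0.69) ≈ 0.903. Adjusting to match 0.9 gives s ≈ 77.06.
So α = 0.62·77.06 ≈ 47.78, β = 0.38·77.06 ≈ 29.28.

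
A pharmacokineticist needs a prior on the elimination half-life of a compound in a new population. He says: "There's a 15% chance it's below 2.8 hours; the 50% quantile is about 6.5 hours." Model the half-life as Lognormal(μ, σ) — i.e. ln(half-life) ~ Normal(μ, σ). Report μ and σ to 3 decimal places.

If T ~ Lognormal(μ,σ) then ln T ~ Normal(μ,σ), so the p-quantile of ln T is μ + z_p·σ.
ln(2.8) = 1.03 and ln(6.5) = 1.872; z_{0.15} = -1.036, z_{0.5} = 0.
σ = (1.872 − 1.03)/(0 − (-1.036)) = 0.813.
μ = 1.03 − (-1.036)·0.813 = 1.872.

μ ≈ 1.872, σ ≈ 0.813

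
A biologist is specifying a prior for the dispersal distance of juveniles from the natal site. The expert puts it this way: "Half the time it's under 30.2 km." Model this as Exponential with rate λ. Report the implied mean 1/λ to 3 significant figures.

mean ≈ 43.6 km

Exponential median = ln 2 / λ, so λ = ln 2 / 30.2 = 0.023.
Mean = 1/λ = 43.6 km.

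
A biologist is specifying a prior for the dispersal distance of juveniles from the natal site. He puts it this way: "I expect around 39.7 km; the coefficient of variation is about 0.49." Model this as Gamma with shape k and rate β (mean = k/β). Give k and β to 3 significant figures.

k ≈ 4.16, β ≈ 0.105

For Gamma(k, rate β): mean = k/β, variance = k/β², so CV = 1/√k.
CV = 0.49, hence k = 1/CV² = 4.16.
Then β = k/mean = 4.16/39.7 = 0.105.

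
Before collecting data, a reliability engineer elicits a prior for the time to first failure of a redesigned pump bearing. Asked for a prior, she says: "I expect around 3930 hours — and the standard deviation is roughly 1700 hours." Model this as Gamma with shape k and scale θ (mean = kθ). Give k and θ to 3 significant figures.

k ≈ 5.34, θ ≈ 735

For Gamma(k, scale θ): mean = kθ, variance = kθ², so CV = 1/√k.
CV = SD/mean = 1700/3930 = 0.4326, hence k = 1/CV² = 5.34.
Then θ = mean/k = 3930/5.34 = 735.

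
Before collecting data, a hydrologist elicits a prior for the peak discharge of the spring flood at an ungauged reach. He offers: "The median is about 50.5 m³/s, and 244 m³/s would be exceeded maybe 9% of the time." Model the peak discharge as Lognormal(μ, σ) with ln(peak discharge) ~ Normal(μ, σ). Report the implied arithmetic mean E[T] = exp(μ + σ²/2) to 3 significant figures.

If T ~ Lognormal(μ,σ) then ln T ~ Normal(μ,σ), so the p-quantile of ln T is μ + z_p·σ.
ln(50.5) = 3.922 and ln(244) = 5.497; z_{0.5} = 0, z_{0.91} = 1.341.
σ = (5.497 − 3.922)/(1.341 − (0)) = 1.175.
μ = 3.922 − (0)·1.175 = 3.922.
E[T] = exp(μ + σ²/2) = exp(3.922 + 0.6901) = 101 m³/s.

E[T] ≈ 101 m³/s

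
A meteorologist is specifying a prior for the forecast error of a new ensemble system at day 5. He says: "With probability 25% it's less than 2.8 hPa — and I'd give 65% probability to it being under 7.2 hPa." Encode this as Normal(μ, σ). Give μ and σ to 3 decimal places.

For Normal(μ,σ), the p-quantile is μ + z_p·σ. Here z_{0.25} = -0.6745, z_{0.65} = 0.3853.
So 2.8 = μ − 0.6745σ and 7.2 = μ + 0.3853σ.
Subtracting: σ = (7.2 − 2.8)/(0.3853 − (-0.6745)) = 4.152.
Then μ = 2.8 − (-0.6745)·4.152 = 5.600.

μ = 5.600, σ = 4.152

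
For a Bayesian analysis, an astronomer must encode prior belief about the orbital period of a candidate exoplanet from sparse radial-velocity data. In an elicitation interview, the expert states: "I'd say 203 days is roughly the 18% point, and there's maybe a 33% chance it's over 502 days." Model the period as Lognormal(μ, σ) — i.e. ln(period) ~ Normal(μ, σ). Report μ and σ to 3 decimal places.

If T ~ Lognormal(μ,σ) then ln T ~ Normal(μ,σ), so the p-quantile of ln T is μ + z_p·σ.
ln(203) = 5.313 and ln(502) = 6.219; z_{0.18} = -0.9154, z_{0.67} = 0.4399.
σ = (6.219 − 5.313)/(0.4399 − (-0.9154)) = 0.668.
μ = 5.313 − (-0.9154)·0.668 = 5.925.

μ ≈ 5.925, σ ≈ 0.668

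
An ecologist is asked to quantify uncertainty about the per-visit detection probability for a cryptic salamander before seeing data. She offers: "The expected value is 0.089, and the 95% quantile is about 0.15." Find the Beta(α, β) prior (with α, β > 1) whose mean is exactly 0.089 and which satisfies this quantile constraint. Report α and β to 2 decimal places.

α ≈ 6.33, β ≈ 64.82

With mean 0.089 fixed, write α = 0.089s, β = 0.911s where s = α+β.
Need P(θ < 0.15) = 0.95 under Beta(0.089s, 0.911s). Normal approximation: (q−m)/√(m(1−m)/s) ≈ z_{0.95} = 1.64, so s ≈ 0.089·0.911·(1.64)²/(0.15−0.089)² = 59.0.
At s = 59.0: P(θ<0.15) ≈ 0.935. Adjusting to match 0.95 gives s ≈ 71.16.
So α = 0.089·71.16 ≈ 6.33, β = 0.911·71.16 ≈ 64.82.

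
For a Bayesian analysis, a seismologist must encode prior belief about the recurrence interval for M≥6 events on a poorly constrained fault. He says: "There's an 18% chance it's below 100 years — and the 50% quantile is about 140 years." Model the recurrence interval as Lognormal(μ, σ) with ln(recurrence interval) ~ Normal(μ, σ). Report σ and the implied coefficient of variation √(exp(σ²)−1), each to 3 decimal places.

σ ≈ 0.368, CV ≈ 0.380

If T ~ Lognormal(μ,σ) then ln T ~ Normal(μ,σ), so the p-quantile of ln T is μ + z_p·σ.
ln(100) = 4.605 and ln(140) = 4.942; z_{0.18} = -0.9154, z_{0.5} = 0.
σ = (4.942 − 4.605)/(0 − (-0.9154)) = 0.368.
μ = 4.605 − (-0.9154)·0.368 = 4.942.
CV = √(exp(σ²)−1) = √(exp(0.1351)−1) = 0.380.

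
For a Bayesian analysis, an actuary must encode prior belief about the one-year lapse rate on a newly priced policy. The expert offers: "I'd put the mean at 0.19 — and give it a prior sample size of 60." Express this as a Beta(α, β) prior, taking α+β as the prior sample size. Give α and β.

α = 11.4, β = 48.6

Under the effective-sample-size interpretation, Beta(α, β) has prior mean α/(α+β) and prior sample size α+β.
So α+β = 60 and α/(α+β) = 0.19, giving α = 0.19·60 = 11.4 and β = 60 − 11.4 = 48.6.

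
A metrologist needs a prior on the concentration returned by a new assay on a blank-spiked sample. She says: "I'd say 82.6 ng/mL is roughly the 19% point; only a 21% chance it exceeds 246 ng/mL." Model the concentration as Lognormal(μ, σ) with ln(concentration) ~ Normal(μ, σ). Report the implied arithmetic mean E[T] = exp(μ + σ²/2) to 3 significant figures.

E[T] ≈ 180 ng/mL

If T ~ Lognormal(μ,σ) then ln T ~ Normal(μ,σ), so the p-quantile of ln T is μ + z_p·σ.
ln(82.6) = 4.414 and ln(246) = 5.505; z_{0.19} = -0.8779, z_{0.79} = 0.8064.
σ = (5.505 − 4.414)/(0.8064 − (-0.8779)) = 0.648.
μ = 4.414 − (-0.8779)·0.648 = 4.983.
E[T] = exp(μ + σ²/2) = exp(4.983 + 0.2099) = 180 ng/mL.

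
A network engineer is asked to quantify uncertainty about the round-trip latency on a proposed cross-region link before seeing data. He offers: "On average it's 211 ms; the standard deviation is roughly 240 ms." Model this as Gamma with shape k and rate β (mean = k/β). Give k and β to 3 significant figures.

k ≈ 0.773, β ≈ 0.00366

For Gamma(k, rate β): mean = k/β, variance = k/β², so CV = 1/√k.
CV = SD/mean = 240/211 = 1.137, hence k = 1/CV² = 0.773.
Then β = k/mean = 0.773/211 = 0.00366.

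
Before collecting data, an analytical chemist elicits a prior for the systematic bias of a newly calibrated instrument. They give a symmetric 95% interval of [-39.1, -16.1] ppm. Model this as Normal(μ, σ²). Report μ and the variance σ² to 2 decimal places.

μ = -27.60, σ² = 34.43

A symmetric 95% interval runs μ ± z·σ with z = 1.96.
Half-width = 11.5, so σ = 11.5/1.96 = 5.867 and σ² = 34.43.
μ is the interval midpoint, -27.60.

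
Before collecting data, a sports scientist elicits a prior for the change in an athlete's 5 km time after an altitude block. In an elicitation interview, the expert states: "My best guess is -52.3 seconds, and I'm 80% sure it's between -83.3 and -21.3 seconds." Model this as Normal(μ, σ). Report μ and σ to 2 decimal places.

A symmetric 80% interval runs μ ± z·σ with z = 1.282.
Half-width = 31, so σ = 31/1.282 = 24.19.
μ is the stated best guess, -52.30.

μ = -52.30, σ = 24.19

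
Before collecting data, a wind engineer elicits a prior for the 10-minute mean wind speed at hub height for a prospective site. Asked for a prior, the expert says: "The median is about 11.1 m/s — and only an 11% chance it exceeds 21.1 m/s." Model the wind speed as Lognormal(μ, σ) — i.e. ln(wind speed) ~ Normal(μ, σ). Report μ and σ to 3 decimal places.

If T ~ Lognormal(μ,σ) then ln T ~ Normal(μ,σ), so the p-quantile of ln T is μ + z_p·σ.
ln(11.1) = 2.407 and ln(21.1) = 3.049; z_{0.5} = 0, z_{0.89} = 1.227.
σ = (3.049 − 2.407)/(1.227 − (0)) = 0.524.
μ = 2.407 − (0)·0.524 = 2.407.

μ ≈ 2.407, σ ≈ 0.524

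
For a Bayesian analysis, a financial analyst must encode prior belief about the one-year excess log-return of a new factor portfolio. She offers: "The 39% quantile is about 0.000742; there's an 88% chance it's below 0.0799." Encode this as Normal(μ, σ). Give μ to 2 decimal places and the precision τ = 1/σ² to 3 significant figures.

For Normal(μ,σ), the p-quantile is μ + z_p·σ. Here z_{0.39} = -0.2793, z_{0.88} = 1.175.
So 0.000742 = μ − 0.2793σ and 0.0799 = μ + 1.175σ.
Subtracting: σ = (0.0799 − 0.000742)/(1.175 − (-0.2793)) = 0.05.
Then μ = 0.000742 − (-0.2793)·0.05 = 0.02.
Precision τ = 1/σ² = 1/0.05443² = 338.

μ = 0.02, τ = 338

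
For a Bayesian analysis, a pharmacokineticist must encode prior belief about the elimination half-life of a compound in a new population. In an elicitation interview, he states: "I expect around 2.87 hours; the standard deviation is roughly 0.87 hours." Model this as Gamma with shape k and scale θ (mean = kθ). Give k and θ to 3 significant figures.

For Gamma(k, scale θ): mean = kθ, variance = kθ², so CV = 1/√k.
CV = SD/mean = 0.87/2.87 = 0.3031, hence k = 1/CV² = 10.9.
Then θ = mean/k = 2.87/10.9 = 0.264.

k ≈ 10.9, θ ≈ 0.264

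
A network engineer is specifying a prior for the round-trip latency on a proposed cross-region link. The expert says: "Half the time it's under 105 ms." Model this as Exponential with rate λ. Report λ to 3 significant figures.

λ ≈ 0.0066

Exponential median = ln 2 / λ, so λ = ln 2 / 105.0 = 0.0066.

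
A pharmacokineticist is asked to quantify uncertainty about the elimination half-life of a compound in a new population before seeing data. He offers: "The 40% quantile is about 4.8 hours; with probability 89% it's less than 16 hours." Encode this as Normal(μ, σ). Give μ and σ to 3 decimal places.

μ = 6.717, σ = 7.568

For Normal(μ,σ), the p-quantile is μ + z_p·σ. Here z_{0.4} = -0.2533, z_{0.89} = 1.227.
So 4.8 = μ − 0.2533σ and 16 = μ + 1.227σ.
Subtracting: σ = (16 − 4.8)/(1.227 − (-0.2533)) = 7.568.
Then μ = 4.8 − (-0.2533)·7.568 = 6.717.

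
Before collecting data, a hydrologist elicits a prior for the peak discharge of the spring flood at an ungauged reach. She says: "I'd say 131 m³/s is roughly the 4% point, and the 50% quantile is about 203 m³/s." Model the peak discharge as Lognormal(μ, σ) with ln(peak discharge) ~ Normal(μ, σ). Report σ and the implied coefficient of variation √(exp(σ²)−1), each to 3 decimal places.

If T ~ Lognormal(μ,σ) then ln T ~ Normal(μ,σ), so the p-quantile of ln T is μ + z_p·σ.
ln(131) = 4.875 and ln(203) = 5.313; z_{0.04} = -1.751, z_{0.5} = 0.
σ = (5.313 − 4.875)/(0 − (-1.751)) = 0.250.
μ = 4.875 − (-1.751)·0.250 = 5.313.
CV = √(exp(σ²)−1) = √(exp(0.0626)−1) = 0.254.

σ ≈ 0.250, CV ≈ 0.254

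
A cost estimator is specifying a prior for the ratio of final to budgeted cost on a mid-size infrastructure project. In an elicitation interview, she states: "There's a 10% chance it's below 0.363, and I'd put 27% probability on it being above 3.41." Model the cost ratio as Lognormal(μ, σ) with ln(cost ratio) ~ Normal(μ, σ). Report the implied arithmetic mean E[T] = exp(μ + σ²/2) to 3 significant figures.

E[T] ≈ 3.32

If T ~ Lognormal(μ,σ) then ln T ~ Normal(μ,σ), so the p-quantile of ln T is μ + z_p·σ.
ln(0.363) = -1.013 and ln(3.41) = 1.227; z_{0.1} = -1.282, z_{0.73} = 0.6128.
σ = (1.227 − -1.013)/(0.6128 − (-1.282)) = 1.182.
μ = -1.013 − (-1.282)·1.182 = 0.502.
E[T] = exp(μ + σ²/2) = exp(0.502 + 0.6991) = 3.32.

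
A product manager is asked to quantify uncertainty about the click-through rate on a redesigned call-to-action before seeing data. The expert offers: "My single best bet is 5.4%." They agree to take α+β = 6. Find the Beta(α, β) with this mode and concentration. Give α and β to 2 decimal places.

α = 1.22, β = 4.78

For α,β > 1 the Beta mode is (α−1)/(α+β−2). With α+β = 6, the mode is (α−1)/4.
Set (α−1)/4 = 0.054 → α = 1 + 0.054·4 = 1.22.
β = 6 − α = 4.78.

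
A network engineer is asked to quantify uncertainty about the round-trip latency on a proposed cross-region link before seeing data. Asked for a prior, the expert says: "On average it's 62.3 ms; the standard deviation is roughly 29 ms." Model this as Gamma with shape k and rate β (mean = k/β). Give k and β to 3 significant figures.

k ≈ 4.62, β ≈ 0.0741

For Gamma(k, rate β): mean = k/β, variance = k/β², so CV = 1/√k.
CV = SD/mean = 29/62.3 = 0.4655, hence k = 1/CV² = 4.62.
Then β = k/mean = 4.62/62.3 = 0.0741.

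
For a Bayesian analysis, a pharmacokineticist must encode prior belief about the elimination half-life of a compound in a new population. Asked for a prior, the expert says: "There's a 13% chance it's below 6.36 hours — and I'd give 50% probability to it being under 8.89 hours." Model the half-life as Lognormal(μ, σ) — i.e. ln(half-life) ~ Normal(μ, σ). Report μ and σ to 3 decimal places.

If T ~ Lognormal(μ,σ) then ln T ~ Normal(μ,σ), so the p-quantile of ln T is μ + z_p·σ.
ln(6.36) = 1.85 and ln(8.89) = 2.185; z_{0.13} = -1.126, z_{0.5} = 0.
σ = (2.185 − 1.85)/(0 − (-1.126)) = 0.297.
μ = 1.85 − (-1.126)·0.297 = 2.185.

μ ≈ 2.185, σ ≈ 0.297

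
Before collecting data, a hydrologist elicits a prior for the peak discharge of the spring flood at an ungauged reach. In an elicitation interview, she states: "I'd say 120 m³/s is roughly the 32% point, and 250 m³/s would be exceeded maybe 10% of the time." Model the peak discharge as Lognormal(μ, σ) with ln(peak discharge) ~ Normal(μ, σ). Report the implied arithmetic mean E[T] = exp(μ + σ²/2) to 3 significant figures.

If T ~ Lognormal(μ,σ) then ln T ~ Normal(μ,σ), so the p-quantile of ln T is μ + z_p·σ.
ln(120) = 4.787 and ln(250) = 5.521; z_{0.32} = -0.4677, z_{0.9} = 1.282.
σ = (5.521 − 4.787)/(1.282 − (-0.4677)) = 0.420.
μ = 4.787 − (-0.4677)·0.420 = 4.984.
E[T] = exp(μ + σ²/2) = exp(4.984 + 0.0880) = 159 m³/s.

E[T] ≈ 159 m³/s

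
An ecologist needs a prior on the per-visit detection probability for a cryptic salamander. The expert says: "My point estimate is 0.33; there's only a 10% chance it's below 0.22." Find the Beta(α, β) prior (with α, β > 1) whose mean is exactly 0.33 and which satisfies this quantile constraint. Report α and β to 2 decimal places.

α ≈ 9.27, β ≈ 18.81

With mean 0.33 fixed, write α = 0.33s, β = 0.67s where s = α+β.
Need P(θ < 0.22) = 0.1 under Beta(0.33s, 0.67s). Normal approximation: (q−m)/√(m(1−m)/s) ≈ z_{0.1} = -1.28, so s ≈ 0.33·0.67·(-1.28)²/(0.22−0.33)² = 30.0.
At s = 30.0: P(θ<0.22) ≈ 0.092. Adjusting to match 0.1 gives s ≈ 28.08.
So α = 0.33·28.08 ≈ 9.27, β = 0.67·28.08 ≈ 18.81.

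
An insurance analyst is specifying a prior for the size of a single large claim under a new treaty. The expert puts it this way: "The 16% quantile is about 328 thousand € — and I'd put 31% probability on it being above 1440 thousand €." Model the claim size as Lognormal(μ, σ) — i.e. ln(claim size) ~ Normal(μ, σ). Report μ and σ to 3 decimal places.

If T ~ Lognormal(μ,σ) then ln T ~ Normal(μ,σ), so the p-quantile of ln T is μ + z_p·σ.
ln(328) = 5.793 and ln(1440) = 7.272; z_{0.16} = -0.9945, z_{0.69} = 0.4959.
σ = (7.272 − 5.793)/(0.4959 − (-0.9945)) = 0.993.
μ = 5.793 − (-0.9945)·0.993 = 6.780.

μ ≈ 6.780, σ ≈ 0.993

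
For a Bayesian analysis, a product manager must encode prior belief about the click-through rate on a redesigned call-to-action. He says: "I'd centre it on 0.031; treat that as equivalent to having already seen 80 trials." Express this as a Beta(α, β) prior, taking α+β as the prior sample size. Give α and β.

Under the effective-sample-size interpretation, Beta(α, β) has prior mean α/(α+β) and prior sample size α+β.
So α+β = 80 and α/(α+β) = 0.031, giving α = 0.031·80 = 2.48 and β = 80 − 2.48 = 77.52.

α = 2.48, β = 77.52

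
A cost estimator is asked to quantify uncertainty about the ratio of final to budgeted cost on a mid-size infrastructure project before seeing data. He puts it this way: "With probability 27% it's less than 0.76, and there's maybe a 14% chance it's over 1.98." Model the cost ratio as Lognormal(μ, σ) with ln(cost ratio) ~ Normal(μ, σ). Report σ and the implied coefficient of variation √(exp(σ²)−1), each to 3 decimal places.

If T ~ Lognormal(μ,σ) then ln T ~ Normal(μ,σ), so the p-quantile of ln T is μ + z_p·σ.
ln(0.76) = -0.2744 and ln(1.98) = 0.6831; z_{0.27} = -0.6128, z_{0.86} = 1.08.
σ = (0.6831 − -0.2744)/(1.08 − (-0.6128)) = 0.566.
μ = -0.2744 − (-0.6128)·0.566 = 0.072.
CV = √(exp(σ²)−1) = √(exp(0.3198)−1) = 0.614.

σ ≈ 0.566, CV ≈ 0.614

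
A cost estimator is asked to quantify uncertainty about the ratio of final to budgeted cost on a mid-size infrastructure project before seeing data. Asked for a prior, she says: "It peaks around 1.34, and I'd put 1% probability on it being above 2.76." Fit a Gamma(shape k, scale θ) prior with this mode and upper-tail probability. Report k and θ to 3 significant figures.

Gamma(k,θ) with k>1 has mode (k−1)θ, so θ = 1.34/(k−1).
Need P(X < 2.76) = 0.99 with θ tied to k this way. Start at k = 2, θ = 1.34: P(X<2.76) ≈ 0.610.
Too low — raise k to concentrate. Iterating converges to k ≈ 10.4.
Then θ = 1.34/(10.4−1) ≈ 0.143.

k ≈ 10.4, θ ≈ 0.143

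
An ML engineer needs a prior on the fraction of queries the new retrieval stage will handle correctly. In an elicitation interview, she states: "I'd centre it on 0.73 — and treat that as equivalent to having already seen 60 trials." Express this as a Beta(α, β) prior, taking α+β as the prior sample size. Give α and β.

α = 43.8, β = 16.2

Under the effective-sample-size interpretation, Beta(α, β) has prior mean α/(α+β) and prior sample size α+β.
So α+β = 60 and α/(α+β) = 0.73, giving α = 0.73·60 = 43.8 and β = 60 − 43.8 = 16.2.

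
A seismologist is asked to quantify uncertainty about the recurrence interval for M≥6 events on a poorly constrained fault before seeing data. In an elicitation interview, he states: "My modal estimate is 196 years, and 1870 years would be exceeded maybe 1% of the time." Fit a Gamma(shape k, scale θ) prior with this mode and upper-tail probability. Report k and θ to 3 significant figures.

Gamma(k,θ) with k>1 has mode (k−1)θ, so θ = 196/(k−1).
Need P(X < 1870) = 0.99 with θ tied to k this way. Start at k = 2, θ = 196: P(X<1870) ≈ 0.999.
Too high — lower k to spread out. Iterating converges to k ≈ 1.62.
Then θ = 196/(1.62−1) ≈ 316.

k ≈ 1.62, θ ≈ 316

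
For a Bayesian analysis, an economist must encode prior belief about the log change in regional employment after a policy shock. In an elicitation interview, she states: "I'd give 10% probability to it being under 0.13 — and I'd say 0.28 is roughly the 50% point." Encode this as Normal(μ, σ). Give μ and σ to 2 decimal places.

μ = 0.28, σ = 0.12

For Normal(μ,σ), the p-quantile is μ + z_p·σ. Here z_{0.1} = -1.282, z_{0.5} = 0.
So 0.13 = μ − 1.282σ and 0.28 = μ + 0σ.
Subtracting: σ = (0.28 − 0.13)/(0 − (-1.282)) = 0.12.
Then μ = 0.13 − (-1.282)·0.12 = 0.28.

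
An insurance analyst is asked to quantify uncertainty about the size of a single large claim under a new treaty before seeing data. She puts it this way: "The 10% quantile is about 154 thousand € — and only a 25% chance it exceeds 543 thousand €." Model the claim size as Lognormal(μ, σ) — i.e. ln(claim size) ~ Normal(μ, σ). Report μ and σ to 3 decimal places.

If T ~ Lognormal(μ,σ) then ln T ~ Normal(μ,σ), so the p-quantile of ln T is μ + z_p·σ.
ln(154) = 5.037 and ln(543) = 6.297; z_{0.1} = -1.282, z_{0.75} = 0.6745.
σ = (6.297 − 5.037)/(0.6745 − (-1.282)) = 0.644.
μ = 5.037 − (-1.282)·0.644 = 5.863.

μ ≈ 5.863, σ ≈ 0.644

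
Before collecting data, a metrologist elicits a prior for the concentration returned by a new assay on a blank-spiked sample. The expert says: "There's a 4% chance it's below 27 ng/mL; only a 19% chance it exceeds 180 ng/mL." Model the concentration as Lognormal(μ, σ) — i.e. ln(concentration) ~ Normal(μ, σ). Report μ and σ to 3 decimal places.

μ ≈ 4.559, σ ≈ 0.722

If T ~ Lognormal(μ,σ) then ln T ~ Normal(μ,σ), so the p-quantile of ln T is μ + z_p·σ.
ln(27) = 3.296 and ln(180) = 5.193; z_{0.04} = -1.751, z_{0.81} = 0.8779.
σ = (5.193 − 3.296)/(0.8779 − (-1.751)) = 0.722.
μ = 3.296 − (-1.751)·0.722 = 4.559.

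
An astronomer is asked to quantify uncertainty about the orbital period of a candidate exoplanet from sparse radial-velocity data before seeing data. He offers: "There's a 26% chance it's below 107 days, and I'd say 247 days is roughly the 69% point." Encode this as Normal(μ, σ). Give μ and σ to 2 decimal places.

The p-quantile of Normal(μ,σ) is μ + z_p·σ, with z_{0.26} = -0.6433 and z_{0.69} = 0.4959.
Eliminate σ: μ = (z₂·x₁ − z₁·x₂)/(z₂ − z₁) = (0.4959·107 − (-0.6433)·247)/1.139 = 186.06.
Then σ = (x₂ − x₁)/(z₂ − z₁) = (247 − 107)/1.139 = 122.89.

μ = 186.06, σ = 122.89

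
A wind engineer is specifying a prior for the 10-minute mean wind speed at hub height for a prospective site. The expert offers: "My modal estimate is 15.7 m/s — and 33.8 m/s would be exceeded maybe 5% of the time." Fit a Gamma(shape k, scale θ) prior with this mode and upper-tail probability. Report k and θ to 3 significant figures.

k ≈ 5.69, θ ≈ 3.35

Gamma(k,θ) with k>1 has mode (k−1)θ, so θ = 15.7/(k−1).
Need P(X < 33.8) = 0.95 with θ tied to k this way. Start at k = 2, θ = 15.7: P(X<33.8) ≈ 0.634.
Too low — raise k to concentrate. Iterating converges to k ≈ 5.69.
Then θ = 15.7/(5.69−1) ≈ 3.35.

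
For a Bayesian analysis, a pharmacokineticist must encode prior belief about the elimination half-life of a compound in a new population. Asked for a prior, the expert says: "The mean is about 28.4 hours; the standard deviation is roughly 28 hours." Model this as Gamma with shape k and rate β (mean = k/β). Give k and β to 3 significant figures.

For Gamma(k, rate β): mean = k/β, variance = k/β², so CV = 1/√k.
CV = SD/mean = 28/28.4 = 0.9859, hence k = 1/CV² = 1.03.
Then β = k/mean = 1.03/28.4 = 0.0362.

k ≈ 1.03, β ≈ 0.0362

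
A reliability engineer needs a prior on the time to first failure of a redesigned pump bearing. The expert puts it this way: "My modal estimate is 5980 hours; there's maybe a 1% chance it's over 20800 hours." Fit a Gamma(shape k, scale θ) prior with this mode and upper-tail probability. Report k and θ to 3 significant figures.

k ≈ 3.79, θ ≈ 2140

Gamma(k,θ) with k>1 has mode (k−1)θ, so θ = 5980/(k−1).
Need P(X < 20800) = 0.99 with θ tied to k this way. Start at k = 2, θ = 5980: P(X<20800) ≈ 0.862.
Too low — raise k to concentrate. Iterating converges to k ≈ 3.79.
Then θ = 5980/(3.79−1) ≈ 2140.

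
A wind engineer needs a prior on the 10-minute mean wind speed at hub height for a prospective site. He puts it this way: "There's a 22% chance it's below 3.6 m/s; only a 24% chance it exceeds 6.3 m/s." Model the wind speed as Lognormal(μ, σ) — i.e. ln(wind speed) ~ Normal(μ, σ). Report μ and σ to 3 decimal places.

If T ~ Lognormal(μ,σ) then ln T ~ Normal(μ,σ), so the p-quantile of ln T is μ + z_p·σ.
ln(3.6) = 1.281 and ln(6.3) = 1.841; z_{0.22} = -0.7722, z_{0.76} = 0.7063.
σ = (1.841 − 1.281)/(0.7063 − (-0.7722)) = 0.379.
μ = 1.281 − (-0.7722)·0.379 = 1.573.

μ ≈ 1.573, σ ≈ 0.379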